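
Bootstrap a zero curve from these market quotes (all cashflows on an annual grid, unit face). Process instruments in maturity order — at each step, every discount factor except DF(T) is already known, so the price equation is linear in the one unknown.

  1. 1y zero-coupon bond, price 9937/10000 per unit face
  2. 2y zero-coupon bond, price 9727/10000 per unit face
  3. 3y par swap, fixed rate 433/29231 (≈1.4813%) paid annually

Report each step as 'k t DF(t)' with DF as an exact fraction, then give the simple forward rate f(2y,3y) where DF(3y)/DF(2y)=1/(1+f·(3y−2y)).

step 1 [1y] zero: DF = P = 9937/10000 ≈ 0.993700
step 2 [2y] zero: DF = P = 9727/10000 ≈ 0.972700
step 3 [3y] swap r/1=433/29231: DF=(1 − 433/29231·(0.993700+0.972700))/(1+433/29231) = 9567/10000 ≈ 0.956700

1 1 9937/10000
2 2 9727/10000
3 3 9567/10000
f(2y,3y) = ((9727/10000)/(9567/10000) − 1)/(1) = 160/9567 ≈ 1.6724%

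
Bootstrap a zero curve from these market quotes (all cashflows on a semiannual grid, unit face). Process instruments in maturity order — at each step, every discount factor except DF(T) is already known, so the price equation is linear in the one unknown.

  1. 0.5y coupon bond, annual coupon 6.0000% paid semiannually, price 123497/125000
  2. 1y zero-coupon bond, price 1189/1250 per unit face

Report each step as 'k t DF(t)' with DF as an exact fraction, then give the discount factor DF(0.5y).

1 1/2 1199/1250
2 1 1189/1250
DF(0.5y) = 1199/1250 ≈ 0.959200

step 1 [0.5y] bond c/2=3/100: DF=(123497/125000 − 3/100·(0))/(1+3/100) = 1199/1250 ≈ 0.959200
step 2 [1y] zero: DF = P = 1189/1250 ≈ 0.951200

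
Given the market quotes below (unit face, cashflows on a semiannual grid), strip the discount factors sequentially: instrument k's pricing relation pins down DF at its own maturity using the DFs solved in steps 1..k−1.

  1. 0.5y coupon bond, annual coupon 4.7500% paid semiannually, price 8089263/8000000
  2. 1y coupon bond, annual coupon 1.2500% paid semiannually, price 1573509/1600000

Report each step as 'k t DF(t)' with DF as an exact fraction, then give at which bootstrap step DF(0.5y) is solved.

step 1 [0.5y] bond c/2=19/800: DF=(8089263/8000000 − 19/800·(0))/(1+19/800) = 9877/10000 ≈ 0.987700
step 2 [1y] bond c/2=1/160: DF=(1573509/1600000 − 1/160·(0.987700))/(1+1/160) = 607/625 ≈ 0.971200

1 1/2 9877/10000
2 1 607/625
DF(0.5y) is solved at step 1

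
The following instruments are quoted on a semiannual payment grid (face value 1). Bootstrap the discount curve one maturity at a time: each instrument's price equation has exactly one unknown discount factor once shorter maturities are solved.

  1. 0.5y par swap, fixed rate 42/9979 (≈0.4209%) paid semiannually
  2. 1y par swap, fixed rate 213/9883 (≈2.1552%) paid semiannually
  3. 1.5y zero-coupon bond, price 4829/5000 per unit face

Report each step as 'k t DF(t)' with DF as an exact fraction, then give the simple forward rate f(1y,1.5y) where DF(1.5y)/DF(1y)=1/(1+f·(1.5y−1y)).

1 1/2 9979/10000
2 1 9787/10000
3 3/2 4829/5000
f(1y,1.5y) = ((9787/10000)/(4829/5000) − 1)/(1/2) = 129/4829 ≈ 2.6714%

step 1 [0.5y] swap r/2=21/9979: DF=(1 − 21/9979·(0))/(1+21/9979) = 9979/10000 ≈ 0.997900
step 2 [1y] swap r/2=213/19766: DF=(1 − 213/19766·(0.997900))/(1+213/19766) = 9787/10000 ≈ 0.978700
step 3 [1.5y] zero: DF = P = 4829/5000 ≈ 0.965800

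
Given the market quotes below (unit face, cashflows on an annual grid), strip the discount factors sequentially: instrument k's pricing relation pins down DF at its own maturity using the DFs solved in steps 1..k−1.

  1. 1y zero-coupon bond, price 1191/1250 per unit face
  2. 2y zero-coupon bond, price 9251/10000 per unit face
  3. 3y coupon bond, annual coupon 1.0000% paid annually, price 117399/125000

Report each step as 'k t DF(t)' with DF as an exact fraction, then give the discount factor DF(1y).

1 1 1191/1250
2 2 9251/10000
3 3 9113/10000
DF(1y) = 1191/1250 ≈ 0.952800

step 1 [1y] zero: DF = P = 1191/1250 ≈ 0.952800
step 2 [2y] zero: DF = P = 9251/10000 ≈ 0.925100
step 3 [3y] bond c/1=1/100: DF=(117399/125000 − 1/100·(0.952800+0.925100))/(1+1/100) = 9113/10000 ≈ 0.911300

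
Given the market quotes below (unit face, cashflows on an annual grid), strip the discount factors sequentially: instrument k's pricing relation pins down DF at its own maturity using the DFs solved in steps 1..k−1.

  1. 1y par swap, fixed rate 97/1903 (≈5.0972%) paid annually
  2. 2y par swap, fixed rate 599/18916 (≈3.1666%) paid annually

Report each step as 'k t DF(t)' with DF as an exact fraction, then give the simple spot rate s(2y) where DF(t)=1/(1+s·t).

step 1 [1y] swap r/1=97/1903: DF=(1 − 97/1903·(0))/(1+97/1903) = 1903/2000 ≈ 0.951500
step 2 [2y] swap r/1=599/18916: DF=(1 − 599/18916·(0.951500))/(1+599/18916) = 9401/10000 ≈ 0.940100

1 1 1903/2000
2 2 9401/10000
s(2y) = (1/(9401/10000) − 1)/(2) = 599/18802 ≈ 3.1858%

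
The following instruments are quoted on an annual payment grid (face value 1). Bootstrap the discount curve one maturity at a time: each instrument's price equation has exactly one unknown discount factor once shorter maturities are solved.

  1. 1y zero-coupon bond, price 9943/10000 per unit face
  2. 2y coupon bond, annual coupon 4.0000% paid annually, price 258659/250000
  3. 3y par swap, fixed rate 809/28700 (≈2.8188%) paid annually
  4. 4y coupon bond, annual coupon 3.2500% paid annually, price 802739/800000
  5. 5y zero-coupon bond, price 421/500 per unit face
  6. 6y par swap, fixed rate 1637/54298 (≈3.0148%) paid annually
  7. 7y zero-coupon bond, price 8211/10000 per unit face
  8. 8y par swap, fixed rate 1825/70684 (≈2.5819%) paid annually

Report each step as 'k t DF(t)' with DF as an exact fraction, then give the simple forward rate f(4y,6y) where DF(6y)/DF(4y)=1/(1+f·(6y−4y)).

1 1 9943/10000
2 2 4783/5000
3 3 9191/10000
4 4 1763/2000
5 5 421/500
6 6 8363/10000
7 7 8211/10000
8 8 327/400
f(4y,6y) = ((1763/2000)/(8363/10000) − 1)/(2) = 226/8363 ≈ 2.7024%

step 1 [1y] zero: DF = P = 9943/10000 ≈ 0.994300
step 2 [2y] bond c/1=1/25: DF=(258659/250000 − 1/25·(0.994300))/(1+1/25) = 4783/5000 ≈ 0.956600
step 3 [3y] swap r/1=809/28700: DF=(1 − 809/28700·(0.994300+0.956600))/(1+809/28700) = 9191/10000 ≈ 0.919100
step 4 [4y] bond c/1=13/400: DF=(802739/800000 − 13/400·(0.994300+0.956600+0.919100))/(1+13/400) = 1763/2000 ≈ 0.881500
step 5 [5y] zero: DF = P = 421/500 ≈ 0.842000
step 6 [6y] swap r/1=1637/54298: DF=(1 − 1637/54298·(0.994300+0.956600+0.919100+0.881500+0.842000))/(1+1637/54298) = 8363/10000 ≈ 0.836300
step 7 [7y] zero: DF = P = 8211/10000 ≈ 0.821100
step 8 [8y] swap r/1=1825/70684: DF=(1 − 1825/70684·(0.994300+0.956600+0.919100+0.881500+0.842000+0.836300+0.821100))/(1+1825/70684) = 327/400 ≈ 0.817500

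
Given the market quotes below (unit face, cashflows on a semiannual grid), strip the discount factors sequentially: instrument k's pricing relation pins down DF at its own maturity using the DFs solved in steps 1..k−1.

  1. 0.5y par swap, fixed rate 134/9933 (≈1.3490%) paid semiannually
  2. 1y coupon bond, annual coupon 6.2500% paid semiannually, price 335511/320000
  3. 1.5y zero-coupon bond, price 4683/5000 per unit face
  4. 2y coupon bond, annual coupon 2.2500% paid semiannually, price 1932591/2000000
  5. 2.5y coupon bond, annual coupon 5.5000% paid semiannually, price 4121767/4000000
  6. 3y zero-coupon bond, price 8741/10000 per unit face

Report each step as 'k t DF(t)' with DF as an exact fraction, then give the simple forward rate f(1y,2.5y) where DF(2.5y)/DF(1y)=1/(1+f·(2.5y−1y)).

step 1 [0.5y] swap r/2=67/9933: DF=(1 − 67/9933·(0))/(1+67/9933) = 9933/10000 ≈ 0.993300
step 2 [1y] bond c/2=1/32: DF=(335511/320000 − 1/32·(0.993300))/(1+1/32) = 4933/5000 ≈ 0.986600
step 3 [1.5y] zero: DF = P = 4683/5000 ≈ 0.936600
step 4 [2y] bond c/2=9/800: DF=(1932591/2000000 − 9/800·(0.993300+0.986600+0.936600))/(1+9/800) = 9231/10000 ≈ 0.923100
step 5 [2.5y] bond c/2=11/400: DF=(4121767/4000000 − 11/400·(0.993300+0.986600+0.936600+0.923100))/(1+11/400) = 9001/10000 ≈ 0.900100
step 6 [3y] zero: DF = P = 8741/10000 ≈ 0.874100

1 1/2 9933/10000
2 1 4933/5000
3 3/2 4683/5000
4 2 9231/10000
5 5/2 9001/10000
6 3 8741/10000
f(1y,2.5y) = ((4933/5000)/(9001/10000) − 1)/(3/2) = 1730/27003 ≈ 6.4067%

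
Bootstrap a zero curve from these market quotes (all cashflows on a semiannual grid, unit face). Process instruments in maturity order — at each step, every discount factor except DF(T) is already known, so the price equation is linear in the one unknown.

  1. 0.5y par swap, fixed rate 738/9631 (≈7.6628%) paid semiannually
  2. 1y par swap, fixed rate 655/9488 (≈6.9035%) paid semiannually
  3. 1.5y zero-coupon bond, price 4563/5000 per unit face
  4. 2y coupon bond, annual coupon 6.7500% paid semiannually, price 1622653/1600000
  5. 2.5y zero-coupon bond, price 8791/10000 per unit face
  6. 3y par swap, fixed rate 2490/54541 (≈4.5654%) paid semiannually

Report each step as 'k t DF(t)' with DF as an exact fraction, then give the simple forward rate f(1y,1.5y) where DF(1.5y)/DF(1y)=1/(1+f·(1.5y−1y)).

step 1 [0.5y] swap r/2=369/9631: DF=(1 − 369/9631·(0))/(1+369/9631) = 9631/10000 ≈ 0.963100
step 2 [1y] swap r/2=655/18976: DF=(1 − 655/18976·(0.963100))/(1+655/18976) = 1869/2000 ≈ 0.934500
step 3 [1.5y] zero: DF = P = 4563/5000 ≈ 0.912600
step 4 [2y] bond c/2=27/800: DF=(1622653/1600000 − 27/800·(0.963100+0.934500+0.912600))/(1+27/800) = 8893/10000 ≈ 0.889300
step 5 [2.5y] zero: DF = P = 8791/10000 ≈ 0.879100
step 6 [3y] swap r/2=1245/54541: DF=(1 − 1245/54541·(0.963100+0.934500+0.912600+0.889300+0.879100))/(1+1245/54541) = 1751/2000 ≈ 0.875500

1 1/2 9631/10000
2 1 1869/2000
3 3/2 4563/5000
4 2 8893/10000
5 5/2 8791/10000
6 3 1751/2000
f(1y,1.5y) = ((1869/2000)/(4563/5000) − 1)/(1/2) = 73/1521 ≈ 4.7995%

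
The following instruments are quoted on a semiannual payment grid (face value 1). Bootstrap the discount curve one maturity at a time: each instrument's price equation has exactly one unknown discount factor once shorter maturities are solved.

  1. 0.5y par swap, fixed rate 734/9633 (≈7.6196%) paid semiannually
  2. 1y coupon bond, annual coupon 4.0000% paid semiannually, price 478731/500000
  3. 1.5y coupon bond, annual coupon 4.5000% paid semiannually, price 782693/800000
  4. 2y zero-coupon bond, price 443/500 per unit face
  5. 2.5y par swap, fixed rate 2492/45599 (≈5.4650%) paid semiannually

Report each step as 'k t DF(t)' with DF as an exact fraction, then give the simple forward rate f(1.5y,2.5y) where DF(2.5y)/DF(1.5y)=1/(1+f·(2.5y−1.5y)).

1 1/2 9633/10000
2 1 4599/5000
3 3/2 4577/5000
4 2 443/500
5 5/2 4377/5000
f(1.5y,2.5y) = ((4577/5000)/(4377/5000) − 1)/(1) = 200/4377 ≈ 4.5693%

step 1 [0.5y] swap r/2=367/9633: DF=(1 − 367/9633·(0))/(1+367/9633) = 9633/10000 ≈ 0.963300
step 2 [1y] bond c/2=1/50: DF=(478731/500000 − 1/50·(0.963300))/(1+1/50) = 4599/5000 ≈ 0.919800
step 3 [1.5y] bond c/2=9/400: DF=(782693/800000 − 9/400·(0.963300+0.919800))/(1+9/400) = 4577/5000 ≈ 0.915400
step 4 [2y] zero: DF = P = 443/500 ≈ 0.886000
step 5 [2.5y] swap r/2=1246/45599: DF=(1 − 1246/45599·(0.963300+0.919800+0.915400+0.886000))/(1+1246/45599) = 4377/5000 ≈ 0.875400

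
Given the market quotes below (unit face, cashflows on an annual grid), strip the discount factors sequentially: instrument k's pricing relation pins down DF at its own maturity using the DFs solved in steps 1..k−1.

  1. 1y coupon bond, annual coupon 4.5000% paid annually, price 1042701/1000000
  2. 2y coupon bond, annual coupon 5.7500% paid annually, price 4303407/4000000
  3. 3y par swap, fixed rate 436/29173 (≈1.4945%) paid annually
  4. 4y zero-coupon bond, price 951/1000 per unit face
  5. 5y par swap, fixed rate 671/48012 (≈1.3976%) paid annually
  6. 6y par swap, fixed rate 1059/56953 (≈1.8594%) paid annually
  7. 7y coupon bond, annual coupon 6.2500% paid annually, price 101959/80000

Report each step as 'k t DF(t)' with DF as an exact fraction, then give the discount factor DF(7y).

step 1 [1y] bond c/1=9/200: DF=(1042701/1000000 − 9/200·(0))/(1+9/200) = 4989/5000 ≈ 0.997800
step 2 [2y] bond c/1=23/400: DF=(4303407/4000000 − 23/400·(0.997800))/(1+23/400) = 9631/10000 ≈ 0.963100
step 3 [3y] swap r/1=436/29173: DF=(1 − 436/29173·(0.997800+0.963100))/(1+436/29173) = 2391/2500 ≈ 0.956400
step 4 [4y] zero: DF = P = 951/1000 ≈ 0.951000
step 5 [5y] swap r/1=671/48012: DF=(1 − 671/48012·(0.997800+0.963100+0.956400+0.951000))/(1+671/48012) = 9329/10000 ≈ 0.932900
step 6 [6y] swap r/1=1059/56953: DF=(1 − 1059/56953·(0.997800+0.963100+0.956400+0.951000+0.932900))/(1+1059/56953) = 8941/10000 ≈ 0.894100
step 7 [7y] bond c/1=1/16: DF=(101959/80000 − 1/16·(0.997800+0.963100+0.956400+0.951000+0.932900+0.894100))/(1+1/16) = 1729/2000 ≈ 0.864500

1 1 4989/5000
2 2 9631/10000
3 3 2391/2500
4 4 951/1000
5 5 9329/10000
6 6 8941/10000
7 7 1729/2000
DF(7y) = 1729/2000 ≈ 0.864500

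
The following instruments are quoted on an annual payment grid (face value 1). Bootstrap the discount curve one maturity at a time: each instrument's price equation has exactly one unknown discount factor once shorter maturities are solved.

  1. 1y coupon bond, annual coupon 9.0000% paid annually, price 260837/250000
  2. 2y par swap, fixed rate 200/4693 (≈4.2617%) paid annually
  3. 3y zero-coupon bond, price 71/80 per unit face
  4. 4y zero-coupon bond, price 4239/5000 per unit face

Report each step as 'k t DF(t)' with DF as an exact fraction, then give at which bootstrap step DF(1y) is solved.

1 1 2393/2500
2 2 23/25
3 3 71/80
4 4 4239/5000
DF(1y) is solved at step 1

step 1 [1y] bond c/1=9/100: DF=(260837/250000 − 9/100·(0))/(1+9/100) = 2393/2500 ≈ 0.957200
step 2 [2y] swap r/1=200/4693: DF=(1 − 200/4693·(0.957200))/(1+200/4693) = 23/25 ≈ 0.920000
step 3 [3y] zero: DF = P = 71/80 ≈ 0.887500
step 4 [4y] zero: DF = P = 4239/5000 ≈ 0.847800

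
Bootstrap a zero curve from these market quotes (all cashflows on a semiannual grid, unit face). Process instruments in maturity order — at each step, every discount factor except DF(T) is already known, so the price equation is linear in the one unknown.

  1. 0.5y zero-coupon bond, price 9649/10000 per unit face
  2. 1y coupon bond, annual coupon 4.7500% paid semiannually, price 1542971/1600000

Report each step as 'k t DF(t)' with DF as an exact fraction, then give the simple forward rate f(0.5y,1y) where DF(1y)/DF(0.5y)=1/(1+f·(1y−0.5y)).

1 1/2 9649/10000
2 1 2299/2500
f(0.5y,1y) = ((9649/10000)/(2299/2500) − 1)/(1/2) = 453/4598 ≈ 9.8521%

step 1 [0.5y] zero: DF = P = 9649/10000 ≈ 0.964900
step 2 [1y] bond c/2=19/800: DF=(1542971/1600000 − 19/800·(0.964900))/(1+19/800) = 2299/2500 ≈ 0.919600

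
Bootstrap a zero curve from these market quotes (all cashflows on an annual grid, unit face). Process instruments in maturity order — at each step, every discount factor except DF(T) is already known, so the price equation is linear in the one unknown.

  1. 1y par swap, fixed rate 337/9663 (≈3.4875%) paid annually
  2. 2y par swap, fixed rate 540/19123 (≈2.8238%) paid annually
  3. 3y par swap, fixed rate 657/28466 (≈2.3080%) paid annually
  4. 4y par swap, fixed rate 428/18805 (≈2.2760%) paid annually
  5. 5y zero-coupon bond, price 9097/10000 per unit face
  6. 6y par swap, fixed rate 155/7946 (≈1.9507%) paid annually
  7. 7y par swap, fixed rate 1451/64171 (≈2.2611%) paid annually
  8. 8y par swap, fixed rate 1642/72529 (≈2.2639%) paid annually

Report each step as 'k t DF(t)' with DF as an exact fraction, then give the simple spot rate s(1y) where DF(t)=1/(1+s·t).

step 1 [1y] swap r/1=337/9663: DF=(1 − 337/9663·(0))/(1+337/9663) = 9663/10000 ≈ 0.966300
step 2 [2y] swap r/1=540/19123: DF=(1 − 540/19123·(0.966300))/(1+540/19123) = 473/500 ≈ 0.946000
step 3 [3y] swap r/1=657/28466: DF=(1 − 657/28466·(0.966300+0.946000))/(1+657/28466) = 9343/10000 ≈ 0.934300
step 4 [4y] swap r/1=428/18805: DF=(1 − 428/18805·(0.966300+0.946000+0.934300))/(1+428/18805) = 1143/1250 ≈ 0.914400
step 5 [5y] zero: DF = P = 9097/10000 ≈ 0.909700
step 6 [6y] swap r/1=155/7946: DF=(1 − 155/7946·(0.966300+0.946000+0.934300+0.914400+0.909700))/(1+155/7946) = 1783/2000 ≈ 0.891500
step 7 [7y] swap r/1=1451/64171: DF=(1 − 1451/64171·(0.966300+0.946000+0.934300+0.914400+0.909700+0.891500))/(1+1451/64171) = 8549/10000 ≈ 0.854900
step 8 [8y] swap r/1=1642/72529: DF=(1 − 1642/72529·(0.966300+0.946000+0.934300+0.914400+0.909700+0.891500+0.854900))/(1+1642/72529) = 4179/5000 ≈ 0.835800

1 1 9663/10000
2 2 473/500
3 3 9343/10000
4 4 1143/1250
5 5 9097/10000
6 6 1783/2000
7 7 8549/10000
8 8 4179/5000
s(1y) = (1/(9663/10000) − 1)/(1) = 337/9663 ≈ 3.4875%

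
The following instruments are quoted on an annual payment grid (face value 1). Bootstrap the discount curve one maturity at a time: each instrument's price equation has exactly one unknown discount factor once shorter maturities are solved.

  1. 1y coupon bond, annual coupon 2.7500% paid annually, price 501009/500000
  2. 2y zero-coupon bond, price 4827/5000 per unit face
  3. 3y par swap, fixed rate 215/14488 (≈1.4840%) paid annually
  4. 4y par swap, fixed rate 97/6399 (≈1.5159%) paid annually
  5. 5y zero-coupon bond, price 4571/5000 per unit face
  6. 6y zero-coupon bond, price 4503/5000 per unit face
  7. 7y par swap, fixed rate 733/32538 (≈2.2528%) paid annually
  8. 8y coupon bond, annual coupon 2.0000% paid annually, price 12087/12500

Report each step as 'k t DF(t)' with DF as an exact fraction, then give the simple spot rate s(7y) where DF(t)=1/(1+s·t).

step 1 [1y] bond c/1=11/400: DF=(501009/500000 − 11/400·(0))/(1+11/400) = 1219/1250 ≈ 0.975200
step 2 [2y] zero: DF = P = 4827/5000 ≈ 0.965400
step 3 [3y] swap r/1=215/14488: DF=(1 − 215/14488·(0.975200+0.965400))/(1+215/14488) = 957/1000 ≈ 0.957000
step 4 [4y] swap r/1=97/6399: DF=(1 − 97/6399·(0.975200+0.965400+0.957000))/(1+97/6399) = 4709/5000 ≈ 0.941800
step 5 [5y] zero: DF = P = 4571/5000 ≈ 0.914200
step 6 [6y] zero: DF = P = 4503/5000 ≈ 0.900600
step 7 [7y] swap r/1=733/32538: DF=(1 − 733/32538·(0.975200+0.965400+0.957000+0.941800+0.914200+0.900600))/(1+733/32538) = 4267/5000 ≈ 0.853400
step 8 [8y] bond c/1=1/50: DF=(12087/12500 − 1/50·(0.975200+0.965400+0.957000+0.941800+0.914200+0.900600+0.853400))/(1+1/50) = 2051/2500 ≈ 0.820400

1 1 1219/1250
2 2 4827/5000
3 3 957/1000
4 4 4709/5000
5 5 4571/5000
6 6 4503/5000
7 7 4267/5000
8 8 2051/2500
s(7y) = (1/(4267/5000) − 1)/(7) = 733/29869 ≈ 2.4540%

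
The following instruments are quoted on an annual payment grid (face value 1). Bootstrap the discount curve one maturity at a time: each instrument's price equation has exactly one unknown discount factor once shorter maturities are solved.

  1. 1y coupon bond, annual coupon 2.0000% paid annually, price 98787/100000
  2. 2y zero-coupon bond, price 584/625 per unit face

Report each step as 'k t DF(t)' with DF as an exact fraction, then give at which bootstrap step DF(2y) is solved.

1 1 1937/2000
2 2 584/625
DF(2y) is solved at step 2

step 1 [1y] bond c/1=1/50: DF=(98787/100000 − 1/50·(0))/(1+1/50) = 1937/2000 ≈ 0.968500
step 2 [2y] zero: DF = P = 584/625 ≈ 0.934400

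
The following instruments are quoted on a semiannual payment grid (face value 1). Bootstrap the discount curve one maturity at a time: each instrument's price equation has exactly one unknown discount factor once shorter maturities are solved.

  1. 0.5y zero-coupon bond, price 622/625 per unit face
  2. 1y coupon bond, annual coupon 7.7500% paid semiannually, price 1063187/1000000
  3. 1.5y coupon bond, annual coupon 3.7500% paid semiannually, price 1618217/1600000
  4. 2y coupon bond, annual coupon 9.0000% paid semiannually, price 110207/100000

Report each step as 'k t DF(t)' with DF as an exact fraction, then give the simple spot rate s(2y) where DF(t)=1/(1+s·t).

step 1 [0.5y] zero: DF = P = 622/625 ≈ 0.995200
step 2 [1y] bond c/2=31/800: DF=(1063187/1000000 − 31/800·(0.995200))/(1+31/800) = 1233/1250 ≈ 0.986400
step 3 [1.5y] bond c/2=3/160: DF=(1618217/1600000 − 3/160·(0.995200+0.986400))/(1+3/160) = 9563/10000 ≈ 0.956300
step 4 [2y] bond c/2=9/200: DF=(110207/100000 − 9/200·(0.995200+0.986400+0.956300))/(1+9/200) = 9281/10000 ≈ 0.928100

1 1/2 622/625
2 1 1233/1250
3 3/2 9563/10000
4 2 9281/10000
s(2y) = (1/(9281/10000) − 1)/(2) = 719/18562 ≈ 3.8735%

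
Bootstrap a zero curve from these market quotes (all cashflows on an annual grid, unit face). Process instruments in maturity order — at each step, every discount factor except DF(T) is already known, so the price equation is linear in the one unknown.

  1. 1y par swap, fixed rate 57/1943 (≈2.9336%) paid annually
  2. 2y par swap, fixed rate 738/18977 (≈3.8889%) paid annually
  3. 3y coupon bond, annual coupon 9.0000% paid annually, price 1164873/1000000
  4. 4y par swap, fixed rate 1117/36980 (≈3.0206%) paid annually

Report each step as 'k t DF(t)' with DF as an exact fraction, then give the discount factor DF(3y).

1 1 1943/2000
2 2 4631/5000
3 3 114/125
4 4 8883/10000
DF(3y) = 114/125 ≈ 0.912000

step 1 [1y] swap r/1=57/1943: DF=(1 − 57/1943·(0))/(1+57/1943) = 1943/2000 ≈ 0.971500
step 2 [2y] swap r/1=738/18977: DF=(1 − 738/18977·(0.971500))/(1+738/18977) = 4631/5000 ≈ 0.926200
step 3 [3y] bond c/1=9/100: DF=(1164873/1000000 − 9/100·(0.971500+0.926200))/(1+9/100) = 114/125 ≈ 0.912000
step 4 [4y] swap r/1=1117/36980: DF=(1 − 1117/36980·(0.971500+0.926200+0.912000))/(1+1117/36980) = 8883/10000 ≈ 0.888300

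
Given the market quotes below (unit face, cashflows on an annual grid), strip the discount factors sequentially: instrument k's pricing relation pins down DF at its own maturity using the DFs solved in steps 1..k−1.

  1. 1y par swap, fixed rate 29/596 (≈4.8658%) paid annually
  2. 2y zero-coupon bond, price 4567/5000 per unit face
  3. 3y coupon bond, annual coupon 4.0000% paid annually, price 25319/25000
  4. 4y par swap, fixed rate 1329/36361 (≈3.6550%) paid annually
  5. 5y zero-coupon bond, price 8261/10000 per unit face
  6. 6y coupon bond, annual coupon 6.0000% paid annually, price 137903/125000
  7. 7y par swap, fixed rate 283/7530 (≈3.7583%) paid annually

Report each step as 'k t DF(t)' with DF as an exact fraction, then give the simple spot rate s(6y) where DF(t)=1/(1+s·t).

step 1 [1y] swap r/1=29/596: DF=(1 − 29/596·(0))/(1+29/596) = 596/625 ≈ 0.953600
step 2 [2y] zero: DF = P = 4567/5000 ≈ 0.913400
step 3 [3y] bond c/1=1/25: DF=(25319/25000 − 1/25·(0.953600+0.913400))/(1+1/25) = 451/500 ≈ 0.902000
step 4 [4y] swap r/1=1329/36361: DF=(1 − 1329/36361·(0.953600+0.913400+0.902000))/(1+1329/36361) = 8671/10000 ≈ 0.867100
step 5 [5y] zero: DF = P = 8261/10000 ≈ 0.826100
step 6 [6y] bond c/1=3/50: DF=(137903/125000 − 3/50·(0.953600+0.913400+0.902000+0.867100+0.826100))/(1+3/50) = 3941/5000 ≈ 0.788200
step 7 [7y] swap r/1=283/7530: DF=(1 − 283/7530·(0.953600+0.913400+0.902000+0.867100+0.826100+0.788200))/(1+283/7530) = 967/1250 ≈ 0.773600

1 1 596/625
2 2 4567/5000
3 3 451/500
4 4 8671/10000
5 5 8261/10000
6 6 3941/5000
7 7 967/1250
s(6y) = (1/(3941/5000) − 1)/(6) = 353/7882 ≈ 4.4786%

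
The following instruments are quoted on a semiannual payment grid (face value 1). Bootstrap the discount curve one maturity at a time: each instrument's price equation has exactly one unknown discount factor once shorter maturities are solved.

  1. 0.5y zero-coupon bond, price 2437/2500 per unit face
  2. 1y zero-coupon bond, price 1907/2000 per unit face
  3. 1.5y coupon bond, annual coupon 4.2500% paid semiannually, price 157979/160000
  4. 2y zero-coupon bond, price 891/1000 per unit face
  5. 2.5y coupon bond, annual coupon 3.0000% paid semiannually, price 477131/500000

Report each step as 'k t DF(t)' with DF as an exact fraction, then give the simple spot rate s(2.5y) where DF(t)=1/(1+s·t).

1 1/2 2437/2500
2 1 1907/2000
3 3/2 9267/10000
4 2 891/1000
5 5/2 553/625
s(2.5y) = (1/(553/625) − 1)/(5/2) = 144/2765 ≈ 5.2080%

step 1 [0.5y] zero: DF = P = 2437/2500 ≈ 0.974800
step 2 [1y] zero: DF = P = 1907/2000 ≈ 0.953500
step 3 [1.5y] bond c/2=17/800: DF=(157979/160000 − 17/800·(0.974800+0.953500))/(1+17/800) = 9267/10000 ≈ 0.926700
step 4 [2y] zero: DF = P = 891/1000 ≈ 0.891000
step 5 [2.5y] bond c/2=3/200: DF=(477131/500000 − 3/200·(0.974800+0.953500+0.926700+0.891000))/(1+3/200) = 553/625 ≈ 0.884800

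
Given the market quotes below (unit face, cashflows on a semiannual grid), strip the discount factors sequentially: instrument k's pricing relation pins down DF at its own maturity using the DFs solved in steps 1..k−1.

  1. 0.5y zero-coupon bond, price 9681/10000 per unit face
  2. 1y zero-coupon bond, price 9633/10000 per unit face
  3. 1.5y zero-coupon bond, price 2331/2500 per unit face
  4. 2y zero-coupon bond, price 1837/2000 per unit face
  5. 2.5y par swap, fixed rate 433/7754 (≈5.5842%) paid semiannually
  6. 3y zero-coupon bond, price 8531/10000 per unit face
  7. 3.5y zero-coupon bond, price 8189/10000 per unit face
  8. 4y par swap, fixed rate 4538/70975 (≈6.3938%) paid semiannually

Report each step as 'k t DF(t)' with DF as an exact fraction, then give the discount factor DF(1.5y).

step 1 [0.5y] zero: DF = P = 9681/10000 ≈ 0.968100
step 2 [1y] zero: DF = P = 9633/10000 ≈ 0.963300
step 3 [1.5y] zero: DF = P = 2331/2500 ≈ 0.932400
step 4 [2y] zero: DF = P = 1837/2000 ≈ 0.918500
step 5 [2.5y] swap r/2=433/15508: DF=(1 − 433/15508·(0.968100+0.963300+0.932400+0.918500))/(1+433/15508) = 8701/10000 ≈ 0.870100
step 6 [3y] zero: DF = P = 8531/10000 ≈ 0.853100
step 7 [3.5y] zero: DF = P = 8189/10000 ≈ 0.818900
step 8 [4y] swap r/2=2269/70975: DF=(1 − 2269/70975·(0.968100+0.963300+0.932400+0.918500+0.870100+0.853100+0.818900))/(1+2269/70975) = 7731/10000 ≈ 0.773100

1 1/2 9681/10000
2 1 9633/10000
3 3/2 2331/2500
4 2 1837/2000
5 5/2 8701/10000
6 3 8531/10000
7 7/2 8189/10000
8 4 7731/10000
DF(1.5y) = 2331/2500 ≈ 0.932400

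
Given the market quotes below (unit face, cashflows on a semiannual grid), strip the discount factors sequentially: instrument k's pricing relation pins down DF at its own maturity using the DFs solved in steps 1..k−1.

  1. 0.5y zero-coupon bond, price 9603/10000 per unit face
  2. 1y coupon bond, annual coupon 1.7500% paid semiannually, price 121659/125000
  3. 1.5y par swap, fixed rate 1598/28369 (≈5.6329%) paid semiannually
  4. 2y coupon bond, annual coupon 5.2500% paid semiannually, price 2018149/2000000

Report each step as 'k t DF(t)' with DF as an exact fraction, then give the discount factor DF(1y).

1 1/2 9603/10000
2 1 1913/2000
3 3/2 9201/10000
4 2 9107/10000
DF(1y) = 1913/2000 ≈ 0.956500

step 1 [0.5y] zero: DF = P = 9603/10000 ≈ 0.960300
step 2 [1y] bond c/2=7/800: DF=(121659/125000 − 7/800·(0.960300))/(1+7/800) = 1913/2000 ≈ 0.956500
step 3 [1.5y] swap r/2=799/28369: DF=(1 − 799/28369·(0.960300+0.956500))/(1+799/28369) = 9201/10000 ≈ 0.920100
step 4 [2y] bond c/2=21/800: DF=(2018149/2000000 − 21/800·(0.960300+0.956500+0.920100))/(1+21/800) = 9107/10000 ≈ 0.910700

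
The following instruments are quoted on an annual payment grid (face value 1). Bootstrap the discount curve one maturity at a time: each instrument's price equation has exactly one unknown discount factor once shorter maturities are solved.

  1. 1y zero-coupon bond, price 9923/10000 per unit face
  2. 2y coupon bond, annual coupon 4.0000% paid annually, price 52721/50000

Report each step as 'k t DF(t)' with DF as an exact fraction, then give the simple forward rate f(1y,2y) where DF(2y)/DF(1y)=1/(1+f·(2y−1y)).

1 1 9923/10000
2 2 9757/10000
f(1y,2y) = ((9923/10000)/(9757/10000) − 1)/(1) = 166/9757 ≈ 1.7013%

step 1 [1y] zero: DF = P = 9923/10000 ≈ 0.992300
step 2 [2y] bond c/1=1/25: DF=(52721/50000 − 1/25·(0.992300))/(1+1/25) = 9757/10000 ≈ 0.975700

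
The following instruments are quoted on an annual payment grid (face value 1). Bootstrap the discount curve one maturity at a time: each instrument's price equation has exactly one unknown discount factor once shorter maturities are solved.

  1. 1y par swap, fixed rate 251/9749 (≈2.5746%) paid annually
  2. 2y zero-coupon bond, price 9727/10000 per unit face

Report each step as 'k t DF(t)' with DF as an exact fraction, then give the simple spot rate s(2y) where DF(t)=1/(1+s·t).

step 1 [1y] swap r/1=251/9749: DF=(1 − 251/9749·(0))/(1+251/9749) = 9749/10000 ≈ 0.974900
step 2 [2y] zero: DF = P = 9727/10000 ≈ 0.972700

1 1 9749/10000
2 2 9727/10000
s(2y) = (1/(9727/10000) − 1)/(2) = 273/19454 ≈ 1.4033%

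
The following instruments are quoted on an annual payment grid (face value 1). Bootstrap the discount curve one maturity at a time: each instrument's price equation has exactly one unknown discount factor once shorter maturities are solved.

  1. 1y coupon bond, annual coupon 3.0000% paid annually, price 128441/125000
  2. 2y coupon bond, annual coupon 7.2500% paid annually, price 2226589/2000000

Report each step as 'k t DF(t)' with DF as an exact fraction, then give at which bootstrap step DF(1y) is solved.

1 1 1247/1250
2 2 4853/5000
DF(1y) is solved at step 1

step 1 [1y] bond c/1=3/100: DF=(128441/125000 − 3/100·(0))/(1+3/100) = 1247/1250 ≈ 0.997600
step 2 [2y] bond c/1=29/400: DF=(2226589/2000000 − 29/400·(0.997600))/(1+29/400) = 4853/5000 ≈ 0.970600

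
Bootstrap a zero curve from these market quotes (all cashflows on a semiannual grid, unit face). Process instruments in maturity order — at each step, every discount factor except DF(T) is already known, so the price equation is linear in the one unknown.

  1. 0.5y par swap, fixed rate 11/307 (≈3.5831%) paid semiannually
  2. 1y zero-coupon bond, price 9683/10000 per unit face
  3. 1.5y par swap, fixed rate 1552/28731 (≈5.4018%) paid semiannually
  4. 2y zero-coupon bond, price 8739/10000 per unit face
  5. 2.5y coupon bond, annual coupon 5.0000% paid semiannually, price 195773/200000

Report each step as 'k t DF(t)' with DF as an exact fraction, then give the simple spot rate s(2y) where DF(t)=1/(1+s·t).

1 1/2 614/625
2 1 9683/10000
3 3/2 1153/1250
4 2 8739/10000
5 5/2 2159/2500
s(2y) = (1/(8739/10000) − 1)/(2) = 1261/17478 ≈ 7.2148%

step 1 [0.5y] swap r/2=11/614: DF=(1 − 11/614·(0))/(1+11/614) = 614/625 ≈ 0.982400
step 2 [1y] zero: DF = P = 9683/10000 ≈ 0.968300
step 3 [1.5y] swap r/2=776/28731: DF=(1 − 776/28731·(0.982400+0.968300))/(1+776/28731) = 1153/1250 ≈ 0.922400
step 4 [2y] zero: DF = P = 8739/10000 ≈ 0.873900
step 5 [2.5y] bond c/2=1/40: DF=(195773/200000 − 1/40·(0.982400+0.968300+0.922400+0.873900))/(1+1/40) = 2159/2500 ≈ 0.863600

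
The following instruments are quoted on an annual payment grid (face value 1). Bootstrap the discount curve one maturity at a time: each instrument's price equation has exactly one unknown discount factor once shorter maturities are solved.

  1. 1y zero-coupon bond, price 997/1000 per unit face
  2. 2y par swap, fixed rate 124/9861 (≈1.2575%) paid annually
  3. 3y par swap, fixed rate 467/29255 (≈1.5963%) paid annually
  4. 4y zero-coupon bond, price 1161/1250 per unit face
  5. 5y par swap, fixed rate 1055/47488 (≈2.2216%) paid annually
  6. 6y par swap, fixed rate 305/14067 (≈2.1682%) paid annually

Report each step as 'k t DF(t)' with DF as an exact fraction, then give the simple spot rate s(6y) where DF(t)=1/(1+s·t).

1 1 997/1000
2 2 1219/1250
3 3 9533/10000
4 4 1161/1250
5 5 1789/2000
6 6 439/500
s(6y) = (1/(439/500) − 1)/(6) = 61/2634 ≈ 2.3159%

step 1 [1y] zero: DF = P = 997/1000 ≈ 0.997000
step 2 [2y] swap r/1=124/9861: DF=(1 − 124/9861·(0.997000))/(1+124/9861) = 1219/1250 ≈ 0.975200
step 3 [3y] swap r/1=467/29255: DF=(1 − 467/29255·(0.997000+0.975200))/(1+467/29255) = 9533/10000 ≈ 0.953300
step 4 [4y] zero: DF = P = 1161/1250 ≈ 0.928800
step 5 [5y] swap r/1=1055/47488: DF=(1 − 1055/47488·(0.997000+0.975200+0.953300+0.928800))/(1+1055/47488) = 1789/2000 ≈ 0.894500
step 6 [6y] swap r/1=305/14067: DF=(1 − 305/14067·(0.997000+0.975200+0.953300+0.928800+0.894500))/(1+305/14067) = 439/500 ≈ 0.878000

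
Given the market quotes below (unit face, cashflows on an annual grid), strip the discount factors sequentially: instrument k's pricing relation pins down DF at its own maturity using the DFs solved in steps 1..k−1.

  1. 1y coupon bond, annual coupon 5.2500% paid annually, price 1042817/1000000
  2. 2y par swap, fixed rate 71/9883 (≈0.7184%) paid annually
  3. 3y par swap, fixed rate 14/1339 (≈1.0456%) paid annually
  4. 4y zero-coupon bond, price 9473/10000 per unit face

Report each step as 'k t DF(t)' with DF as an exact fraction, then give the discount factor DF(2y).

step 1 [1y] bond c/1=21/400: DF=(1042817/1000000 − 21/400·(0))/(1+21/400) = 2477/2500 ≈ 0.990800
step 2 [2y] swap r/1=71/9883: DF=(1 − 71/9883·(0.990800))/(1+71/9883) = 4929/5000 ≈ 0.985800
step 3 [3y] swap r/1=14/1339: DF=(1 − 14/1339·(0.990800+0.985800))/(1+14/1339) = 2423/2500 ≈ 0.969200
step 4 [4y] zero: DF = P = 9473/10000 ≈ 0.947300

1 1 2477/2500
2 2 4929/5000
3 3 2423/2500
4 4 9473/10000
DF(2y) = 4929/5000 ≈ 0.985800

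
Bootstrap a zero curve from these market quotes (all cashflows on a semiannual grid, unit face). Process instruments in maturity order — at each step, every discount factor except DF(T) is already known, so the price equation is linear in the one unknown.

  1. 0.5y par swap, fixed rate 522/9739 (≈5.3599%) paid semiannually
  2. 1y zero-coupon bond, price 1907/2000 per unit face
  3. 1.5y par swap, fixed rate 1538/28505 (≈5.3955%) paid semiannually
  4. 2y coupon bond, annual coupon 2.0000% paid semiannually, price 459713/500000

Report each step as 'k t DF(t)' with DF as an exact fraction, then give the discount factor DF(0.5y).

1 1/2 9739/10000
2 1 1907/2000
3 3/2 9231/10000
4 2 8821/10000
DF(0.5y) = 9739/10000 ≈ 0.973900

step 1 [0.5y] swap r/2=261/9739: DF=(1 − 261/9739·(0))/(1+261/9739) = 9739/10000 ≈ 0.973900
step 2 [1y] zero: DF = P = 1907/2000 ≈ 0.953500
step 3 [1.5y] swap r/2=769/28505: DF=(1 − 769/28505·(0.973900+0.953500))/(1+769/28505) = 9231/10000 ≈ 0.923100
step 4 [2y] bond c/2=1/100: DF=(459713/500000 − 1/100·(0.973900+0.953500+0.923100))/(1+1/100) = 8821/10000 ≈ 0.882100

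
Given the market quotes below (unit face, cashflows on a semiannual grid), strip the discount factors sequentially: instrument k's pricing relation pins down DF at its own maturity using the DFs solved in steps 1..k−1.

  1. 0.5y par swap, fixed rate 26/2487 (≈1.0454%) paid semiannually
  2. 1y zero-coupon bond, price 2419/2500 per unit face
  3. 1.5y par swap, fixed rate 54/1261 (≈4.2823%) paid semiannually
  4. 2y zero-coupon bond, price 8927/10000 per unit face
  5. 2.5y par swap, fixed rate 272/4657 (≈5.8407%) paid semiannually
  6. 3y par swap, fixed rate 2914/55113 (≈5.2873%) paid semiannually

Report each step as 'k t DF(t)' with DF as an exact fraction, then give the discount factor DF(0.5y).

1 1/2 2487/2500
2 1 2419/2500
3 3/2 9379/10000
4 2 8927/10000
5 5/2 108/125
6 3 8543/10000
DF(0.5y) = 2487/2500 ≈ 0.994800

step 1 [0.5y] swap r/2=13/2487: DF=(1 − 13/2487·(0))/(1+13/2487) = 2487/2500 ≈ 0.994800
step 2 [1y] zero: DF = P = 2419/2500 ≈ 0.967600
step 3 [1.5y] swap r/2=27/1261: DF=(1 − 27/1261·(0.994800+0.967600))/(1+27/1261) = 9379/10000 ≈ 0.937900
step 4 [2y] zero: DF = P = 8927/10000 ≈ 0.892700
step 5 [2.5y] swap r/2=136/4657: DF=(1 − 136/4657·(0.994800+0.967600+0.937900+0.892700))/(1+136/4657) = 108/125 ≈ 0.864000
step 6 [3y] swap r/2=1457/55113: DF=(1 − 1457/55113·(0.994800+0.967600+0.937900+0.892700+0.864000))/(1+1457/55113) = 8543/10000 ≈ 0.854300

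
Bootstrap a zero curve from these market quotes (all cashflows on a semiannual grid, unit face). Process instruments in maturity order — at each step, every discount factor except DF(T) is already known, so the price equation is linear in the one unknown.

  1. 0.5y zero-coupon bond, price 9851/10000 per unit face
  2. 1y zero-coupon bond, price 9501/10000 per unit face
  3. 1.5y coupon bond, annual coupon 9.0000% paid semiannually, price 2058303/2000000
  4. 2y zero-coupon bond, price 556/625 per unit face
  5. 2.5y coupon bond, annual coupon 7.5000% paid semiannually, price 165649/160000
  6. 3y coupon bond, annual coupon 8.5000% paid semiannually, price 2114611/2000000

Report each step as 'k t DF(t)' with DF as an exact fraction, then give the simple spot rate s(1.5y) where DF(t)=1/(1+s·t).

step 1 [0.5y] zero: DF = P = 9851/10000 ≈ 0.985100
step 2 [1y] zero: DF = P = 9501/10000 ≈ 0.950100
step 3 [1.5y] bond c/2=9/200: DF=(2058303/2000000 − 9/200·(0.985100+0.950100))/(1+9/200) = 1803/2000 ≈ 0.901500
step 4 [2y] zero: DF = P = 556/625 ≈ 0.889600
step 5 [2.5y] bond c/2=3/80: DF=(165649/160000 − 3/80·(0.985100+0.950100+0.901500+0.889600))/(1+3/80) = 1079/1250 ≈ 0.863200
step 6 [3y] bond c/2=17/400: DF=(2114611/2000000 − 17/400·(0.985100+0.950100+0.901500+0.889600+0.863200))/(1+17/400) = 8271/10000 ≈ 0.827100

1 1/2 9851/10000
2 1 9501/10000
3 3/2 1803/2000
4 2 556/625
5 5/2 1079/1250
6 3 8271/10000
s(1.5y) = (1/(1803/2000) − 1)/(3/2) = 394/5409 ≈ 7.2842%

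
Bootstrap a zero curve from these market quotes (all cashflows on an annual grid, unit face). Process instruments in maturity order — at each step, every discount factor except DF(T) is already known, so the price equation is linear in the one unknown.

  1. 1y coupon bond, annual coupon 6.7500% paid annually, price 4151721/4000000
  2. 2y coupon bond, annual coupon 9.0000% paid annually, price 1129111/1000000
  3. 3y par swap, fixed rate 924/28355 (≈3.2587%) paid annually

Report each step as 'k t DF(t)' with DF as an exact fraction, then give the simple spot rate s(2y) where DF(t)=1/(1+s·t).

step 1 [1y] bond c/1=27/400: DF=(4151721/4000000 − 27/400·(0))/(1+27/400) = 9723/10000 ≈ 0.972300
step 2 [2y] bond c/1=9/100: DF=(1129111/1000000 − 9/100·(0.972300))/(1+9/100) = 2389/2500 ≈ 0.955600
step 3 [3y] swap r/1=924/28355: DF=(1 − 924/28355·(0.972300+0.955600))/(1+924/28355) = 2269/2500 ≈ 0.907600

1 1 9723/10000
2 2 2389/2500
3 3 2269/2500
s(2y) = (1/(2389/2500) − 1)/(2) = 111/4778 ≈ 2.3231%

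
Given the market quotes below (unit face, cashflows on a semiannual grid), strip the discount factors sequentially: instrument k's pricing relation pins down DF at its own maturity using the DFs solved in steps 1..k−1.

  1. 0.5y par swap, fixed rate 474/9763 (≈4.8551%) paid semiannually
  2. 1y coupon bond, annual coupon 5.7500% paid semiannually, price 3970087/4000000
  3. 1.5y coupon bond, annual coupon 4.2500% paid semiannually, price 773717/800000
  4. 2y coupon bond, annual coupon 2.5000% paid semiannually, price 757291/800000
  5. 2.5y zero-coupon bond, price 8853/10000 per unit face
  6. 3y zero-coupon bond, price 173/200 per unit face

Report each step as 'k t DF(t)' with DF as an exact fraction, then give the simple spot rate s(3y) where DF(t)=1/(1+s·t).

1 1/2 9763/10000
2 1 15/16
3 3/2 567/625
4 2 9001/10000
5 5/2 8853/10000
6 3 173/200
s(3y) = (1/(173/200) − 1)/(3) = 9/173 ≈ 5.2023%

step 1 [0.5y] swap r/2=237/9763: DF=(1 − 237/9763·(0))/(1+237/9763) = 9763/10000 ≈ 0.976300
step 2 [1y] bond c/2=23/800: DF=(3970087/4000000 − 23/800·(0.976300))/(1+23/800) = 15/16 ≈ 0.937500
step 3 [1.5y] bond c/2=17/800: DF=(773717/800000 − 17/800·(0.976300+0.937500))/(1+17/800) = 567/625 ≈ 0.907200
step 4 [2y] bond c/2=1/80: DF=(757291/800000 − 1/80·(0.976300+0.937500+0.907200))/(1+1/80) = 9001/10000 ≈ 0.900100
step 5 [2.5y] zero: DF = P = 8853/10000 ≈ 0.885300
step 6 [3y] zero: DF = P = 173/200 ≈ 0.865000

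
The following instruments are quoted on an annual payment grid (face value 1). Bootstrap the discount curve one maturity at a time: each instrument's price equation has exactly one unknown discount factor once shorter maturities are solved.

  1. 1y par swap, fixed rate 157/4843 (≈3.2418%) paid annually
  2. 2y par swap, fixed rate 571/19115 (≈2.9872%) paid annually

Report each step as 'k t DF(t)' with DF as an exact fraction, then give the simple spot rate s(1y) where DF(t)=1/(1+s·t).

1 1 4843/5000
2 2 9429/10000
s(1y) = (1/(4843/5000) − 1)/(1) = 157/4843 ≈ 3.2418%

step 1 [1y] swap r/1=157/4843: DF=(1 − 157/4843·(0))/(1+157/4843) = 4843/5000 ≈ 0.968600
step 2 [2y] swap r/1=571/19115: DF=(1 − 571/19115·(0.968600))/(1+571/19115) = 9429/10000 ≈ 0.942900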